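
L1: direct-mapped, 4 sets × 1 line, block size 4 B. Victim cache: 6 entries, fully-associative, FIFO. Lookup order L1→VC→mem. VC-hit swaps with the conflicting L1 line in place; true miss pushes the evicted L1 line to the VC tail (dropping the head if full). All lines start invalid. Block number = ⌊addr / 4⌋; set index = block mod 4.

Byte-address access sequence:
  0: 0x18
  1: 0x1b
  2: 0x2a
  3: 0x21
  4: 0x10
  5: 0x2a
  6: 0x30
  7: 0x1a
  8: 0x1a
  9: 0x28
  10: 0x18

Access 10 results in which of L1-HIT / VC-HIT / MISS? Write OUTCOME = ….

OUTCOME = VC-HIT

  [0] addr=0x18 blk=6 s=2: MISS | VC []
  [1] addr=0x1b blk=6 s=2: L1-HIT | VC []
  [2] addr=0x2a blk=10 s=2: MISS | VC [6]
  [3] addr=0x21 blk=8 s=0: MISS | VC [6]
  [4] addr=0x10 blk=4 s=0: MISS | VC [6, 8]
  [5] addr=0x2a blk=10 s=2: L1-HIT | VC [6, 8]
  [6] addr=0x30 blk=12 s=0: MISS | VC [6, 8, 4]
  [7] addr=0x1a blk=6 s=2: VC-HIT | VC [10, 8, 4]
  [8] addr=0x1a blk=6 s=2: L1-HIT | VC [10, 8, 4]
  [9] addr=0x28 blk=10 s=2: VC-HIT | VC [6, 8, 4]
  [10] addr=0x18 blk=6 s=2: VC-HIT | VC [10, 8, 4]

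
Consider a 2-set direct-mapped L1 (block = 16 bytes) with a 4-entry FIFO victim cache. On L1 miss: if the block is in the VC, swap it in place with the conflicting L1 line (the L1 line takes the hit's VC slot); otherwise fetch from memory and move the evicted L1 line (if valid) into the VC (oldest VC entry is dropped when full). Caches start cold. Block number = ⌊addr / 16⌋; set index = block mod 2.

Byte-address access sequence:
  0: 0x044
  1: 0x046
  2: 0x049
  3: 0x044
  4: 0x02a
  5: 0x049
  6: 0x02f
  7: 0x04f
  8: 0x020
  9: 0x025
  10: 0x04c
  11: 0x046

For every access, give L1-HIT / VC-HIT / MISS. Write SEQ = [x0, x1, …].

#0 0x44→b4/s0 MISS; vc=[]
#1 0x46→b4/s0 L1-HIT; vc=[]
#2 0x49→b4/s0 L1-HIT; vc=[]
#3 0x44→b4/s0 L1-HIT; vc=[]
#4 0x2a→b2/s0 MISS; vc=[4]
#5 0x49→b4/s0 VC-HIT; vc=[2]
#6 0x2f→b2/s0 VC-HIT; vc=[4]
#7 0x4f→b4/s0 VC-HIT; vc=[2]
#8 0x20→b2/s0 VC-HIT; vc=[4]
#9 0x25→b2/s0 L1-HIT; vc=[4]
#10 0x4c→b4/s0 VC-HIT; vc=[2]
#11 0x46→b4/s0 L1-HIT; vc=[2]

SEQ = [MISS, L1-HIT, L1-HIT, L1-HIT, MISS, VC-HIT, VC-HIT, VC-HIT, VC-HIT, L1-HIT, VC-HIT, L1-HIT]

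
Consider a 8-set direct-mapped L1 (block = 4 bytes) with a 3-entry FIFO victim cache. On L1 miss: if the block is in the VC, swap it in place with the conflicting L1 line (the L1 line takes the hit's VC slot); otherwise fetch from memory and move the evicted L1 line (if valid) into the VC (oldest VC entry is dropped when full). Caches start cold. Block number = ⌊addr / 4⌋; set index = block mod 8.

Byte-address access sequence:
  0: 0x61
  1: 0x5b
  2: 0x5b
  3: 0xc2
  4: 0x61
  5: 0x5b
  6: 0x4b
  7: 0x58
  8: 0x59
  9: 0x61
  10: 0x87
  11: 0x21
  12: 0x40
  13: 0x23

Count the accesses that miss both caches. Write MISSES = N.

0: 0x61 (blk 24, set 0) → MISS  vc=[]
1: 0x5b (blk 22, set 6) → MISS  vc=[]
2: 0x5b (blk 22, set 6) → L1-HIT  vc=[]
3: 0xc2 (blk 48, set 0) → MISS  vc=[24]
4: 0x61 (blk 24, set 0) → VC-HIT  vc=[48]
5: 0x5b (blk 22, set 6) → L1-HIT  vc=[48]
6: 0x4b (blk 18, set 2) → MISS  vc=[48]
7: 0x58 (blk 22, set 6) → L1-HIT  vc=[48]
8: 0x59 (blk 22, set 6) → L1-HIT  vc=[48]
9: 0x61 (blk 24, set 0) → L1-HIT  vc=[48]
10: 0x87 (blk 33, set 1) → MISS  vc=[48]
11: 0x21 (blk 8, set 0) → MISS  vc=[48, 24]
12: 0x40 (blk 16, set 0) → MISS  vc=[48, 24, 8]
13: 0x23 (blk 8, set 0) → VC-HIT  vc=[48, 24, 16]

MISSES = 7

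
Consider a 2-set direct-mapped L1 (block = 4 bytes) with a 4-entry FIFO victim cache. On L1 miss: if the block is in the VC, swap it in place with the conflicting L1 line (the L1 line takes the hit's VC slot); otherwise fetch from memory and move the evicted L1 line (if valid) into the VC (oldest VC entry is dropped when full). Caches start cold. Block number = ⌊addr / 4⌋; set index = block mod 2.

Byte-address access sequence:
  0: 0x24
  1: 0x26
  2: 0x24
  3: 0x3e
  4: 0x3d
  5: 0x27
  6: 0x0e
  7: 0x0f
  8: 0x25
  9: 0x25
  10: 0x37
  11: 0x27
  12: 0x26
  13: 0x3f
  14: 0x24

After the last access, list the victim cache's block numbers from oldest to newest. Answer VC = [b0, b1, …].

VC = [15, 3, 13]

  [0] addr=0x24 blk=9 s=1: MISS | VC []
  [1] addr=0x26 blk=9 s=1: L1-HIT | VC []
  [2] addr=0x24 blk=9 s=1: L1-HIT | VC []
  [3] addr=0x3e blk=15 s=1: MISS | VC [9]
  [4] addr=0x3d blk=15 s=1: L1-HIT | VC [9]
  [5] addr=0x27 blk=9 s=1: VC-HIT | VC [15]
  [6] addr=0xe blk=3 s=1: MISS | VC [15, 9]
  [7] addr=0xf blk=3 s=1: L1-HIT | VC [15, 9]
  [8] addr=0x25 blk=9 s=1: VC-HIT | VC [15, 3]
  [9] addr=0x25 blk=9 s=1: L1-HIT | VC [15, 3]
  [10] addr=0x37 blk=13 s=1: MISS | VC [15, 3, 9]
  [11] addr=0x27 blk=9 s=1: VC-HIT | VC [15, 3, 13]
  [12] addr=0x26 blk=9 s=1: L1-HIT | VC [15, 3, 13]
  [13] addr=0x3f blk=15 s=1: VC-HIT | VC [9, 3, 13]
  [14] addr=0x24 blk=9 s=1: VC-HIT | VC [15, 3, 13]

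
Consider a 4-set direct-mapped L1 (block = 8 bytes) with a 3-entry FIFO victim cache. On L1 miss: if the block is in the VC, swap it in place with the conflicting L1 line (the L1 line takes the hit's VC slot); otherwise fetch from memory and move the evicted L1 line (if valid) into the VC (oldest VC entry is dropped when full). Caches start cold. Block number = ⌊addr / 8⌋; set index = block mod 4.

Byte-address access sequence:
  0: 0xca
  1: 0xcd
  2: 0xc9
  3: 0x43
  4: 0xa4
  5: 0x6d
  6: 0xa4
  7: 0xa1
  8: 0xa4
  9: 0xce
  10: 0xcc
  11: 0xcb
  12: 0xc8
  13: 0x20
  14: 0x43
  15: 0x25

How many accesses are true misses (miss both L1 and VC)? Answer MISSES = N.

MISSES = 5

0: 0xca (blk 25, set 1) → MISS  vc=[]
1: 0xcd (blk 25, set 1) → L1-HIT  vc=[]
2: 0xc9 (blk 25, set 1) → L1-HIT  vc=[]
3: 0x43 (blk 8, set 0) → MISS  vc=[]
4: 0xa4 (blk 20, set 0) → MISS  vc=[8]
5: 0x6d (blk 13, set 1) → MISS  vc=[8, 25]
6: 0xa4 (blk 20, set 0) → L1-HIT  vc=[8, 25]
7: 0xa1 (blk 20, set 0) → L1-HIT  vc=[8, 25]
8: 0xa4 (blk 20, set 0) → L1-HIT  vc=[8, 25]
9: 0xce (blk 25, set 1) → VC-HIT  vc=[8, 13]
10: 0xcc (blk 25, set 1) → L1-HIT  vc=[8, 13]
11: 0xcb (blk 25, set 1) → L1-HIT  vc=[8, 13]
12: 0xc8 (blk 25, set 1) → L1-HIT  vc=[8, 13]
13: 0x20 (blk 4, set 0) → MISS  vc=[8, 13, 20]
14: 0x43 (blk 8, set 0) → VC-HIT  vc=[4, 13, 20]
15: 0x25 (blk 4, set 0) → VC-HIT  vc=[8, 13, 20]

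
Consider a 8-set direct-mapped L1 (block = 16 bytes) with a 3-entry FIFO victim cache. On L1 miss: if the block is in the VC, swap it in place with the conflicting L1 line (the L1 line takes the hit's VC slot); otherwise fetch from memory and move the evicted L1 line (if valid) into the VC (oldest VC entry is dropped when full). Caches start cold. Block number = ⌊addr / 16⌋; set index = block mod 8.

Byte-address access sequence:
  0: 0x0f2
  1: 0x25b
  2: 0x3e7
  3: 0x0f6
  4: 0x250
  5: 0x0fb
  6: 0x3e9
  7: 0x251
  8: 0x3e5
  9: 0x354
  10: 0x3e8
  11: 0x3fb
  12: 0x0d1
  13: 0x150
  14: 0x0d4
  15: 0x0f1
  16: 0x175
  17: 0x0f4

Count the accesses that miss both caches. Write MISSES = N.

MISSES = 8

0: 0xf2 (blk 15, set 7) → MISS  vc=[]
1: 0x25b (blk 37, set 5) → MISS  vc=[]
2: 0x3e7 (blk 62, set 6) → MISS  vc=[]
3: 0xf6 (blk 15, set 7) → L1-HIT  vc=[]
4: 0x250 (blk 37, set 5) → L1-HIT  vc=[]
5: 0xfb (blk 15, set 7) → L1-HIT  vc=[]
6: 0x3e9 (blk 62, set 6) → L1-HIT  vc=[]
7: 0x251 (blk 37, set 5) → L1-HIT  vc=[]
8: 0x3e5 (blk 62, set 6) → L1-HIT  vc=[]
9: 0x354 (blk 53, set 5) → MISS  vc=[37]
10: 0x3e8 (blk 62, set 6) → L1-HIT  vc=[37]
11: 0x3fb (blk 63, set 7) → MISS  vc=[37, 15]
12: 0xd1 (blk 13, set 5) → MISS  vc=[37, 15, 53]
13: 0x150 (blk 21, set 5) → MISS  vc=[15, 53, 13]
14: 0xd4 (blk 13, set 5) → VC-HIT  vc=[15, 53, 21]
15: 0xf1 (blk 15, set 7) → VC-HIT  vc=[63, 53, 21]
16: 0x175 (blk 23, set 7) → MISS  vc=[53, 21, 15]
17: 0xf4 (blk 15, set 7) → VC-HIT  vc=[53, 21, 23]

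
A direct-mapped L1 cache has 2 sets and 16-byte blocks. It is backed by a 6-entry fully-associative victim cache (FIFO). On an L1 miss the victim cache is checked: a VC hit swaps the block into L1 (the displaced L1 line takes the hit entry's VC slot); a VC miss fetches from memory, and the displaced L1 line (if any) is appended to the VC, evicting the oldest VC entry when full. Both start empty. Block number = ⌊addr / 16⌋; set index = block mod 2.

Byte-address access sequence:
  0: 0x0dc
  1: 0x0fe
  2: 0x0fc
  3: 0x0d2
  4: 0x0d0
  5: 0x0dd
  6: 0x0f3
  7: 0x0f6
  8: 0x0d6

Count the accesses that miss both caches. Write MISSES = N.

MISSES = 2

0: 0xdc (blk 13, set 1) → MISS  vc=[]
1: 0xfe (blk 15, set 1) → MISS  vc=[13]
2: 0xfc (blk 15, set 1) → L1-HIT  vc=[13]
3: 0xd2 (blk 13, set 1) → VC-HIT  vc=[15]
4: 0xd0 (blk 13, set 1) → L1-HIT  vc=[15]
5: 0xdd (blk 13, set 1) → L1-HIT  vc=[15]
6: 0xf3 (blk 15, set 1) → VC-HIT  vc=[13]
7: 0xf6 (blk 15, set 1) → L1-HIT  vc=[13]
8: 0xd6 (blk 13, set 1) → VC-HIT  vc=[15]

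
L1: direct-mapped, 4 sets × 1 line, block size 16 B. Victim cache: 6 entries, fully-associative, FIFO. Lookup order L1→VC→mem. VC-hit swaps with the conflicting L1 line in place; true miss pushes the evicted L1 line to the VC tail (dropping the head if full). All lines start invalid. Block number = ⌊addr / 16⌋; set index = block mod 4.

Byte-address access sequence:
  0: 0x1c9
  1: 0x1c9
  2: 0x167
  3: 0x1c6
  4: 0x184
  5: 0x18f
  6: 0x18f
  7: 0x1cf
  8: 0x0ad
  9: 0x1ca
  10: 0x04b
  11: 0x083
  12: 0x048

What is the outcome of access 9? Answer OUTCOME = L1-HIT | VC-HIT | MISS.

OUTCOME = L1-HIT

0: 0x1c9 (blk 28, set 0) → MISS  vc=[]
1: 0x1c9 (blk 28, set 0) → L1-HIT  vc=[]
2: 0x167 (blk 22, set 2) → MISS  vc=[]
3: 0x1c6 (blk 28, set 0) → L1-HIT  vc=[]
4: 0x184 (blk 24, set 0) → MISS  vc=[28]
5: 0x18f (blk 24, set 0) → L1-HIT  vc=[28]
6: 0x18f (blk 24, set 0) → L1-HIT  vc=[28]
7: 0x1cf (blk 28, set 0) → VC-HIT  vc=[24]
8: 0xad (blk 10, set 2) → MISS  vc=[24, 22]
9: 0x1ca (blk 28, set 0) → L1-HIT  vc=[24, 22]
10: 0x4b (blk 4, set 0) → MISS  vc=[24, 22, 28]
11: 0x83 (blk 8, set 0) → MISS  vc=[24, 22, 28, 4]
12: 0x48 (blk 4, set 0) → VC-HIT  vc=[24, 22, 28, 8]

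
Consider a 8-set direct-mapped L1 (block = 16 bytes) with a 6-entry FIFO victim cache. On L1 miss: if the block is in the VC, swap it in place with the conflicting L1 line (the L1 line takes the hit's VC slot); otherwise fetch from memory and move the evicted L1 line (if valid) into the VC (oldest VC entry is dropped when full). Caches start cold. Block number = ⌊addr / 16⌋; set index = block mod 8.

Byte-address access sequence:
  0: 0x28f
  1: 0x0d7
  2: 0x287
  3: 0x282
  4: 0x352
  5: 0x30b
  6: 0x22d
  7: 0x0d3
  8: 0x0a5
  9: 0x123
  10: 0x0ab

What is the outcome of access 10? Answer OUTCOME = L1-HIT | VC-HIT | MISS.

#0 0x28f→b40/s0 MISS; vc=[]
#1 0xd7→b13/s5 MISS; vc=[]
#2 0x287→b40/s0 L1-HIT; vc=[]
#3 0x282→b40/s0 L1-HIT; vc=[]
#4 0x352→b53/s5 MISS; vc=[13]
#5 0x30b→b48/s0 MISS; vc=[13,40]
#6 0x22d→b34/s2 MISS; vc=[13,40]
#7 0xd3→b13/s5 VC-HIT; vc=[53,40]
#8 0xa5→b10/s2 MISS; vc=[53,40,34]
#9 0x123→b18/s2 MISS; vc=[53,40,34,10]
#10 0xab→b10/s2 VC-HIT; vc=[53,40,34,18]

OUTCOME = VC-HIT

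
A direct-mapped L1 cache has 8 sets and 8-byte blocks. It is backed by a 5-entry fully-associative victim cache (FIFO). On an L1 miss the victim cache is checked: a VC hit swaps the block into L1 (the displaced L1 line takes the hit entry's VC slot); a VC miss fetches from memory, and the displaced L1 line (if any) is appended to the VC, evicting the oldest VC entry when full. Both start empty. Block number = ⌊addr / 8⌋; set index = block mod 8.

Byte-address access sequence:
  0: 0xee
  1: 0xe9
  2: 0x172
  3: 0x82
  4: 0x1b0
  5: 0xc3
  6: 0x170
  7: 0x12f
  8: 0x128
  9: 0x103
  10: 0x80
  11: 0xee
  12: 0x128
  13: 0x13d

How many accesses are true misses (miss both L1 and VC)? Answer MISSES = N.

MISSES = 8

0: 0xee (blk 29, set 5) → MISS  vc=[]
1: 0xe9 (blk 29, set 5) → L1-HIT  vc=[]
2: 0x172 (blk 46, set 6) → MISS  vc=[]
3: 0x82 (blk 16, set 0) → MISS  vc=[]
4: 0x1b0 (blk 54, set 6) → MISS  vc=[46]
5: 0xc3 (blk 24, set 0) → MISS  vc=[46, 16]
6: 0x170 (blk 46, set 6) → VC-HIT  vc=[54, 16]
7: 0x12f (blk 37, set 5) → MISS  vc=[54, 16, 29]
8: 0x128 (blk 37, set 5) → L1-HIT  vc=[54, 16, 29]
9: 0x103 (blk 32, set 0) → MISS  vc=[54, 16, 29, 24]
10: 0x80 (blk 16, set 0) → VC-HIT  vc=[54, 32, 29, 24]
11: 0xee (blk 29, set 5) → VC-HIT  vc=[54, 32, 37, 24]
12: 0x128 (blk 37, set 5) → VC-HIT  vc=[54, 32, 29, 24]
13: 0x13d (blk 39, set 7) → MISS  vc=[54, 32, 29, 24]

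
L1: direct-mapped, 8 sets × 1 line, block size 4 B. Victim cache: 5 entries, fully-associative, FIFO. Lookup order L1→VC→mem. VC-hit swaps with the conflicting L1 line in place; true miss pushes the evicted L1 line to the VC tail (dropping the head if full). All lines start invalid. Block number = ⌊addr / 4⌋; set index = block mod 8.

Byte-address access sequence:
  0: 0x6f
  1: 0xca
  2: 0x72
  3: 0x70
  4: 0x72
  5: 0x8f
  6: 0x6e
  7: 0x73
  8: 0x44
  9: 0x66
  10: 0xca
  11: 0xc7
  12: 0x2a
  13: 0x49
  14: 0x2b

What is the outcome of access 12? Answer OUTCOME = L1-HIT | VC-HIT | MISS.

  [0] addr=0x6f blk=27 s=3: MISS | VC []
  [1] addr=0xca blk=50 s=2: MISS | VC []
  [2] addr=0x72 blk=28 s=4: MISS | VC []
  [3] addr=0x70 blk=28 s=4: L1-HIT | VC []
  [4] addr=0x72 blk=28 s=4: L1-HIT | VC []
  [5] addr=0x8f blk=35 s=3: MISS | VC [27]
  [6] addr=0x6e blk=27 s=3: VC-HIT | VC [35]
  [7] addr=0x73 blk=28 s=4: L1-HIT | VC [35]
  [8] addr=0x44 blk=17 s=1: MISS | VC [35]
  [9] addr=0x66 blk=25 s=1: MISS | VC [35, 17]
  [10] addr=0xca blk=50 s=2: L1-HIT | VC [35, 17]
  [11] addr=0xc7 blk=49 s=1: MISS | VC [35, 17, 25]
  [12] addr=0x2a blk=10 s=2: MISS | VC [35, 17, 25, 50]
  [13] addr=0x49 blk=18 s=2: MISS | VC [35, 17, 25, 50, 10]
  [14] addr=0x2b blk=10 s=2: VC-HIT | VC [35, 17, 25, 50, 18]

OUTCOME = MISS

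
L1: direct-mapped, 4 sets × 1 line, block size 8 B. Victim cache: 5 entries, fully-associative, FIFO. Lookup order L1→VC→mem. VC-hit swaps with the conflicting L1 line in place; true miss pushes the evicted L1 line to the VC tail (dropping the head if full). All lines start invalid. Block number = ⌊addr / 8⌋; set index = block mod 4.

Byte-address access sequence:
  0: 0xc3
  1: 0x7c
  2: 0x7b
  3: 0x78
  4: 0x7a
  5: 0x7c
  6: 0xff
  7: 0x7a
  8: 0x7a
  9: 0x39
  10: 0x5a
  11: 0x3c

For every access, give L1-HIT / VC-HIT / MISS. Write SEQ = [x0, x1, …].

0: 0xc3 (blk 24, set 0) → MISS  vc=[]
1: 0x7c (blk 15, set 3) → MISS  vc=[]
2: 0x7b (blk 15, set 3) → L1-HIT  vc=[]
3: 0x78 (blk 15, set 3) → L1-HIT  vc=[]
4: 0x7a (blk 15, set 3) → L1-HIT  vc=[]
5: 0x7c (blk 15, set 3) → L1-HIT  vc=[]
6: 0xff (blk 31, set 3) → MISS  vc=[15]
7: 0x7a (blk 15, set 3) → VC-HIT  vc=[31]
8: 0x7a (blk 15, set 3) → L1-HIT  vc=[31]
9: 0x39 (blk 7, set 3) → MISS  vc=[31, 15]
10: 0x5a (blk 11, set 3) → MISS  vc=[31, 15, 7]
11: 0x3c (blk 7, set 3) → VC-HIT  vc=[31, 15, 11]

SEQ = [MISS, MISS, L1-HIT, L1-HIT, L1-HIT, L1-HIT, MISS, VC-HIT, L1-HIT, MISS, MISS, VC-HIT]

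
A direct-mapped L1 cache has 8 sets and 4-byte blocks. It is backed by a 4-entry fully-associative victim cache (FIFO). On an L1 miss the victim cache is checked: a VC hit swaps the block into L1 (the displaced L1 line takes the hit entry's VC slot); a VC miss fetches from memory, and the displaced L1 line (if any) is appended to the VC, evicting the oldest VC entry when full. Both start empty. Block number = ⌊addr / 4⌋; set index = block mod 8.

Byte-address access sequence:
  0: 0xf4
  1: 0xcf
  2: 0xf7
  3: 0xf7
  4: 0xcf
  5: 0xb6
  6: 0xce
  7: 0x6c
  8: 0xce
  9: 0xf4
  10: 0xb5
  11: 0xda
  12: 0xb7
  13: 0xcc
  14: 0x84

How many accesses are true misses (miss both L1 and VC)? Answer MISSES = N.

MISSES = 6

#0 0xf4→b61/s5 MISS; vc=[]
#1 0xcf→b51/s3 MISS; vc=[]
#2 0xf7→b61/s5 L1-HIT; vc=[]
#3 0xf7→b61/s5 L1-HIT; vc=[]
#4 0xcf→b51/s3 L1-HIT; vc=[]
#5 0xb6→b45/s5 MISS; vc=[61]
#6 0xce→b51/s3 L1-HIT; vc=[61]
#7 0x6c→b27/s3 MISS; vc=[61,51]
#8 0xce→b51/s3 VC-HIT; vc=[61,27]
#9 0xf4→b61/s5 VC-HIT; vc=[45,27]
#10 0xb5→b45/s5 VC-HIT; vc=[61,27]
#11 0xda→b54/s6 MISS; vc=[61,27]
#12 0xb7→b45/s5 L1-HIT; vc=[61,27]
#13 0xcc→b51/s3 L1-HIT; vc=[61,27]
#14 0x84→b33/s1 MISS; vc=[61,27]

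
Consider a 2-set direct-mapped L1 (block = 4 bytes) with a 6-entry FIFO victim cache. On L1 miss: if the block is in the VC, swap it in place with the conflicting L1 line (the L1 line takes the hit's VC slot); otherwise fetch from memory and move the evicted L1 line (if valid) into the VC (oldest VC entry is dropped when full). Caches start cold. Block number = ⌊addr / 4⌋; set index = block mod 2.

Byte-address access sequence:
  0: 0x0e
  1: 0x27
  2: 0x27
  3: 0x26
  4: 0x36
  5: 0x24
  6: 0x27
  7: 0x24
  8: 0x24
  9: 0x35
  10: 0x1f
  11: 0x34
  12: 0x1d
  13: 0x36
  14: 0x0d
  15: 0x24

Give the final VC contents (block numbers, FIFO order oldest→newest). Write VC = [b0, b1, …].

  [0] addr=0xe blk=3 s=1: MISS | VC []
  [1] addr=0x27 blk=9 s=1: MISS | VC [3]
  [2] addr=0x27 blk=9 s=1: L1-HIT | VC [3]
  [3] addr=0x26 blk=9 s=1: L1-HIT | VC [3]
  [4] addr=0x36 blk=13 s=1: MISS | VC [3, 9]
  [5] addr=0x24 blk=9 s=1: VC-HIT | VC [3, 13]
  [6] addr=0x27 blk=9 s=1: L1-HIT | VC [3, 13]
  [7] addr=0x24 blk=9 s=1: L1-HIT | VC [3, 13]
  [8] addr=0x24 blk=9 s=1: L1-HIT | VC [3, 13]
  [9] addr=0x35 blk=13 s=1: VC-HIT | VC [3, 9]
  [10] addr=0x1f blk=7 s=1: MISS | VC [3, 9, 13]
  [11] addr=0x34 blk=13 s=1: VC-HIT | VC [3, 9, 7]
  [12] addr=0x1d blk=7 s=1: VC-HIT | VC [3, 9, 13]
  [13] addr=0x36 blk=13 s=1: VC-HIT | VC [3, 9, 7]
  [14] addr=0xd blk=3 s=1: VC-HIT | VC [13, 9, 7]
  [15] addr=0x24 blk=9 s=1: VC-HIT | VC [13, 3, 7]

VC = [13, 3, 7]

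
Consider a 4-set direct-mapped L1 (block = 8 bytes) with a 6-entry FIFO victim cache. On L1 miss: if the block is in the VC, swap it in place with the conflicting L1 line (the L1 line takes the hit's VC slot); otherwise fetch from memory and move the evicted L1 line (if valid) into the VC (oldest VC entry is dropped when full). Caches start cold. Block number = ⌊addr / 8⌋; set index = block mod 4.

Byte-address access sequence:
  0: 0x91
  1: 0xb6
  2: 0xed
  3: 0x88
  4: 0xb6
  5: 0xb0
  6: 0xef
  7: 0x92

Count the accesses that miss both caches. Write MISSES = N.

MISSES = 4

  [0] addr=0x91 blk=18 s=2: MISS | VC []
  [1] addr=0xb6 blk=22 s=2: MISS | VC [18]
  [2] addr=0xed blk=29 s=1: MISS | VC [18]
  [3] addr=0x88 blk=17 s=1: MISS | VC [18, 29]
  [4] addr=0xb6 blk=22 s=2: L1-HIT | VC [18, 29]
  [5] addr=0xb0 blk=22 s=2: L1-HIT | VC [18, 29]
  [6] addr=0xef blk=29 s=1: VC-HIT | VC [18, 17]
  [7] addr=0x92 blk=18 s=2: VC-HIT | VC [22, 17]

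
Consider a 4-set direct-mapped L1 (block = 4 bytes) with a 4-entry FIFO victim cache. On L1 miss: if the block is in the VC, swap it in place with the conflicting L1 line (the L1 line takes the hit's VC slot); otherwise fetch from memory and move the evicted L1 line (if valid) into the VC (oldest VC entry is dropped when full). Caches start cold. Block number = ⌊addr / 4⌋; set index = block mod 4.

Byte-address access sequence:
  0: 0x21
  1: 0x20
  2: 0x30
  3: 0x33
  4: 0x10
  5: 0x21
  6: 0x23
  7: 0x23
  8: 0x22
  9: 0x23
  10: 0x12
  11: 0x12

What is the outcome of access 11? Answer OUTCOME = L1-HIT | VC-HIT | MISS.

0: 0x21 (blk 8, set 0) → MISS  vc=[]
1: 0x20 (blk 8, set 0) → L1-HIT  vc=[]
2: 0x30 (blk 12, set 0) → MISS  vc=[8]
3: 0x33 (blk 12, set 0) → L1-HIT  vc=[8]
4: 0x10 (blk 4, set 0) → MISS  vc=[8, 12]
5: 0x21 (blk 8, set 0) → VC-HIT  vc=[4, 12]
6: 0x23 (blk 8, set 0) → L1-HIT  vc=[4, 12]
7: 0x23 (blk 8, set 0) → L1-HIT  vc=[4, 12]
8: 0x22 (blk 8, set 0) → L1-HIT  vc=[4, 12]
9: 0x23 (blk 8, set 0) → L1-HIT  vc=[4, 12]
10: 0x12 (blk 4, set 0) → VC-HIT  vc=[8, 12]
11: 0x12 (blk 4, set 0) → L1-HIT  vc=[8, 12]

OUTCOME = L1-HIT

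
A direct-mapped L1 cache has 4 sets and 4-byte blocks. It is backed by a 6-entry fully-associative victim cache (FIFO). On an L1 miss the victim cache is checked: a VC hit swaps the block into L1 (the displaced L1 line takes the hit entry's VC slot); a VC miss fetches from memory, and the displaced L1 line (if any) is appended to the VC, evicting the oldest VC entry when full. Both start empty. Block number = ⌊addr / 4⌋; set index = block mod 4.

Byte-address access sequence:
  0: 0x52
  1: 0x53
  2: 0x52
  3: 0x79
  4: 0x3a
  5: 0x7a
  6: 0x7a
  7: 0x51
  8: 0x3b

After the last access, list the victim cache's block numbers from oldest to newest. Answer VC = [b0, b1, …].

VC = [30]

0: 0x52 (blk 20, set 0) → MISS  vc=[]
1: 0x53 (blk 20, set 0) → L1-HIT  vc=[]
2: 0x52 (blk 20, set 0) → L1-HIT  vc=[]
3: 0x79 (blk 30, set 2) → MISS  vc=[]
4: 0x3a (blk 14, set 2) → MISS  vc=[30]
5: 0x7a (blk 30, set 2) → VC-HIT  vc=[14]
6: 0x7a (blk 30, set 2) → L1-HIT  vc=[14]
7: 0x51 (blk 20, set 0) → L1-HIT  vc=[14]
8: 0x3b (blk 14, set 2) → VC-HIT  vc=[30]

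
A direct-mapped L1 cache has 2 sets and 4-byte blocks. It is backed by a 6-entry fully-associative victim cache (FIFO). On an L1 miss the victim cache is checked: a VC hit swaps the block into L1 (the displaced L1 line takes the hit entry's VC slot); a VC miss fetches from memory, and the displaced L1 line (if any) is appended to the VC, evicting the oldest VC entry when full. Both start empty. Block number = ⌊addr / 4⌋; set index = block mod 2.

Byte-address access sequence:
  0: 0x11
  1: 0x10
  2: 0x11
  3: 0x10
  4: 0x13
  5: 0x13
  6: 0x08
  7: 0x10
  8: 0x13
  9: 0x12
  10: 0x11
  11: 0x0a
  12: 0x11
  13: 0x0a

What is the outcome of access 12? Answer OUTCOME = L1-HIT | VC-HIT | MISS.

#0 0x11→b4/s0 MISS; vc=[]
#1 0x10→b4/s0 L1-HIT; vc=[]
#2 0x11→b4/s0 L1-HIT; vc=[]
#3 0x10→b4/s0 L1-HIT; vc=[]
#4 0x13→b4/s0 L1-HIT; vc=[]
#5 0x13→b4/s0 L1-HIT; vc=[]
#6 0x8→b2/s0 MISS; vc=[4]
#7 0x10→b4/s0 VC-HIT; vc=[2]
#8 0x13→b4/s0 L1-HIT; vc=[2]
#9 0x12→b4/s0 L1-HIT; vc=[2]
#10 0x11→b4/s0 L1-HIT; vc=[2]
#11 0xa→b2/s0 VC-HIT; vc=[4]
#12 0x11→b4/s0 VC-HIT; vc=[2]
#13 0xa→b2/s0 VC-HIT; vc=[4]

OUTCOME = VC-HIT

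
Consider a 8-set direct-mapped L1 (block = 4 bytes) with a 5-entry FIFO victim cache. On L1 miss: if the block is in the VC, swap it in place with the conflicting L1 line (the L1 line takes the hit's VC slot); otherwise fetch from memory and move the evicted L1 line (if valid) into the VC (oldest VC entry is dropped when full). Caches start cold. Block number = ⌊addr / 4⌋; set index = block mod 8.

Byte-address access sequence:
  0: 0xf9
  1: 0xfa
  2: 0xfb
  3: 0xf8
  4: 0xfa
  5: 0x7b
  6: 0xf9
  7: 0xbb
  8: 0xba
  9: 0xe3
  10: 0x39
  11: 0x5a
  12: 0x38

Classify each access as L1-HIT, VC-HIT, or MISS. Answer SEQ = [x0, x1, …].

SEQ = [MISS, L1-HIT, L1-HIT, L1-HIT, L1-HIT, MISS, VC-HIT, MISS, L1-HIT, MISS, MISS, MISS, VC-HIT]

  [0] addr=0xf9 blk=62 s=6: MISS | VC []
  [1] addr=0xfa blk=62 s=6: L1-HIT | VC []
  [2] addr=0xfb blk=62 s=6: L1-HIT | VC []
  [3] addr=0xf8 blk=62 s=6: L1-HIT | VC []
  [4] addr=0xfa blk=62 s=6: L1-HIT | VC []
  [5] addr=0x7b blk=30 s=6: MISS | VC [62]
  [6] addr=0xf9 blk=62 s=6: VC-HIT | VC [30]
  [7] addr=0xbb blk=46 s=6: MISS | VC [30, 62]
  [8] addr=0xba blk=46 s=6: L1-HIT | VC [30, 62]
  [9] addr=0xe3 blk=56 s=0: MISS | VC [30, 62]
  [10] addr=0x39 blk=14 s=6: MISS | VC [30, 62, 46]
  [11] addr=0x5a blk=22 s=6: MISS | VC [30, 62, 46, 14]
  [12] addr=0x38 blk=14 s=6: VC-HIT | VC [30, 62, 46, 22]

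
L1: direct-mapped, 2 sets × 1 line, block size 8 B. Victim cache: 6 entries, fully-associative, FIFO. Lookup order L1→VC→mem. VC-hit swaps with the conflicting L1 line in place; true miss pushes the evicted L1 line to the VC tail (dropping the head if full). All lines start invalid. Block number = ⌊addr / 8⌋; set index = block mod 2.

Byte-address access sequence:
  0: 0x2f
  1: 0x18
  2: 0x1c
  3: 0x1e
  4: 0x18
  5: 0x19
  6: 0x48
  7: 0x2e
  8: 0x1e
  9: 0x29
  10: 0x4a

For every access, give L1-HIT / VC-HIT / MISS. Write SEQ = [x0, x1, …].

#0 0x2f→b5/s1 MISS; vc=[]
#1 0x18→b3/s1 MISS; vc=[5]
#2 0x1c→b3/s1 L1-HIT; vc=[5]
#3 0x1e→b3/s1 L1-HIT; vc=[5]
#4 0x18→b3/s1 L1-HIT; vc=[5]
#5 0x19→b3/s1 L1-HIT; vc=[5]
#6 0x48→b9/s1 MISS; vc=[5,3]
#7 0x2e→b5/s1 VC-HIT; vc=[9,3]
#8 0x1e→b3/s1 VC-HIT; vc=[9,5]
#9 0x29→b5/s1 VC-HIT; vc=[9,3]
#10 0x4a→b9/s1 VC-HIT; vc=[5,3]

SEQ = [MISS, MISS, L1-HIT, L1-HIT, L1-HIT, L1-HIT, MISS, VC-HIT, VC-HIT, VC-HIT, VC-HIT]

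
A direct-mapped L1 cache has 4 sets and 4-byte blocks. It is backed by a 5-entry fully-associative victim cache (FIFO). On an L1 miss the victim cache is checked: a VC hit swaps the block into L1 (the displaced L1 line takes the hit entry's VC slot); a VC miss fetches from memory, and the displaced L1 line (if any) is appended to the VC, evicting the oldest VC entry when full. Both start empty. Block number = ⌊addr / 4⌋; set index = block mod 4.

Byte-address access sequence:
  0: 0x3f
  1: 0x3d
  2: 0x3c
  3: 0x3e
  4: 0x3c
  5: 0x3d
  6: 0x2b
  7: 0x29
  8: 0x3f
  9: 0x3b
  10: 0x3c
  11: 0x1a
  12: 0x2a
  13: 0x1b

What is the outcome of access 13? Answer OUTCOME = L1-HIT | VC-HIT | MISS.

OUTCOME = VC-HIT

  [0] addr=0x3f blk=15 s=3: MISS | VC []
  [1] addr=0x3d blk=15 s=3: L1-HIT | VC []
  [2] addr=0x3c blk=15 s=3: L1-HIT | VC []
  [3] addr=0x3e blk=15 s=3: L1-HIT | VC []
  [4] addr=0x3c blk=15 s=3: L1-HIT | VC []
  [5] addr=0x3d blk=15 s=3: L1-HIT | VC []
  [6] addr=0x2b blk=10 s=2: MISS | VC []
  [7] addr=0x29 blk=10 s=2: L1-HIT | VC []
  [8] addr=0x3f blk=15 s=3: L1-HIT | VC []
  [9] addr=0x3b blk=14 s=2: MISS | VC [10]
  [10] addr=0x3c blk=15 s=3: L1-HIT | VC [10]
  [11] addr=0x1a blk=6 s=2: MISS | VC [10, 14]
  [12] addr=0x2a blk=10 s=2: VC-HIT | VC [6, 14]
  [13] addr=0x1b blk=6 s=2: VC-HIT | VC [10, 14]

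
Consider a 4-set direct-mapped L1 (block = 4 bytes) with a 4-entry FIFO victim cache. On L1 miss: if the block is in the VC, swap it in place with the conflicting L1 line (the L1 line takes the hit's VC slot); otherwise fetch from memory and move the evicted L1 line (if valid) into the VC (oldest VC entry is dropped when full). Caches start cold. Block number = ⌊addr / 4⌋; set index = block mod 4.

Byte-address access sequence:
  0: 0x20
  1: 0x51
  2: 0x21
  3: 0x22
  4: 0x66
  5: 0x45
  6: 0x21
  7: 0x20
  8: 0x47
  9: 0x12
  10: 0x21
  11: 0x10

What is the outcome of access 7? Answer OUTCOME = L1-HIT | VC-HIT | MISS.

OUTCOME = L1-HIT

0: 0x20 (blk 8, set 0) → MISS  vc=[]
1: 0x51 (blk 20, set 0) → MISS  vc=[8]
2: 0x21 (blk 8, set 0) → VC-HIT  vc=[20]
3: 0x22 (blk 8, set 0) → L1-HIT  vc=[20]
4: 0x66 (blk 25, set 1) → MISS  vc=[20]
5: 0x45 (blk 17, set 1) → MISS  vc=[20, 25]
6: 0x21 (blk 8, set 0) → L1-HIT  vc=[20, 25]
7: 0x20 (blk 8, set 0) → L1-HIT  vc=[20, 25]
8: 0x47 (blk 17, set 1) → L1-HIT  vc=[20, 25]
9: 0x12 (blk 4, set 0) → MISS  vc=[20, 25, 8]
10: 0x21 (blk 8, set 0) → VC-HIT  vc=[20, 25, 4]
11: 0x10 (blk 4, set 0) → VC-HIT  vc=[20, 25, 8]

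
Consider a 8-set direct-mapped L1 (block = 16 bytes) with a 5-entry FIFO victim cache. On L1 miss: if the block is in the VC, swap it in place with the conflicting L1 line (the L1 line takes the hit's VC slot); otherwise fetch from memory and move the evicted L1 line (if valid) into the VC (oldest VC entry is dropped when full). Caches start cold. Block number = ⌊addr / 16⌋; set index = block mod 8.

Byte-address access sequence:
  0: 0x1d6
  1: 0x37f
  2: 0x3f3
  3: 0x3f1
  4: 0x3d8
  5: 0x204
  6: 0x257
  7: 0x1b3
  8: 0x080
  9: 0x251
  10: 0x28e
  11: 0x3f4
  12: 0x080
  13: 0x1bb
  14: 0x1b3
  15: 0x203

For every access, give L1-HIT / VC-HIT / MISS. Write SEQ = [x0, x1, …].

#0 0x1d6→b29/s5 MISS; vc=[]
#1 0x37f→b55/s7 MISS; vc=[]
#2 0x3f3→b63/s7 MISS; vc=[55]
#3 0x3f1→b63/s7 L1-HIT; vc=[55]
#4 0x3d8→b61/s5 MISS; vc=[55,29]
#5 0x204→b32/s0 MISS; vc=[55,29]
#6 0x257→b37/s5 MISS; vc=[55,29,61]
#7 0x1b3→b27/s3 MISS; vc=[55,29,61]
#8 0x80→b8/s0 MISS; vc=[55,29,61,32]
#9 0x251→b37/s5 L1-HIT; vc=[55,29,61,32]
#10 0x28e→b40/s0 MISS; vc=[55,29,61,32,8]
#11 0x3f4→b63/s7 L1-HIT; vc=[55,29,61,32,8]
#12 0x80→b8/s0 VC-HIT; vc=[55,29,61,32,40]
#13 0x1bb→b27/s3 L1-HIT; vc=[55,29,61,32,40]
#14 0x1b3→b27/s3 L1-HIT; vc=[55,29,61,32,40]
#15 0x203→b32/s0 VC-HIT; vc=[55,29,61,8,40]

SEQ = [MISS, MISS, MISS, L1-HIT, MISS, MISS, MISS, MISS, MISS, L1-HIT, MISS, L1-HIT, VC-HIT, L1-HIT, L1-HIT, VC-HIT]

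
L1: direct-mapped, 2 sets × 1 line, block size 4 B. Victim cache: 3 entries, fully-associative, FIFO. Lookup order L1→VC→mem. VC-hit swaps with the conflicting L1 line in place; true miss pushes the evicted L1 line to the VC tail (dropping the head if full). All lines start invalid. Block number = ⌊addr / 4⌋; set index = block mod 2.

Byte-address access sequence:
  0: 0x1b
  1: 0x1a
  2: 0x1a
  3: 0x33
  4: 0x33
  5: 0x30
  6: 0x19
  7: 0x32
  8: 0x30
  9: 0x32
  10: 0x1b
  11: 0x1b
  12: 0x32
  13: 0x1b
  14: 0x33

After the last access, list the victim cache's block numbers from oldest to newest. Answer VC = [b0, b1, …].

VC = [6]

0: 0x1b (blk 6, set 0) → MISS  vc=[]
1: 0x1a (blk 6, set 0) → L1-HIT  vc=[]
2: 0x1a (blk 6, set 0) → L1-HIT  vc=[]
3: 0x33 (blk 12, set 0) → MISS  vc=[6]
4: 0x33 (blk 12, set 0) → L1-HIT  vc=[6]
5: 0x30 (blk 12, set 0) → L1-HIT  vc=[6]
6: 0x19 (blk 6, set 0) → VC-HIT  vc=[12]
7: 0x32 (blk 12, set 0) → VC-HIT  vc=[6]
8: 0x30 (blk 12, set 0) → L1-HIT  vc=[6]
9: 0x32 (blk 12, set 0) → L1-HIT  vc=[6]
10: 0x1b (blk 6, set 0) → VC-HIT  vc=[12]
11: 0x1b (blk 6, set 0) → L1-HIT  vc=[12]
12: 0x32 (blk 12, set 0) → VC-HIT  vc=[6]
13: 0x1b (blk 6, set 0) → VC-HIT  vc=[12]
14: 0x33 (blk 12, set 0) → VC-HIT  vc=[6]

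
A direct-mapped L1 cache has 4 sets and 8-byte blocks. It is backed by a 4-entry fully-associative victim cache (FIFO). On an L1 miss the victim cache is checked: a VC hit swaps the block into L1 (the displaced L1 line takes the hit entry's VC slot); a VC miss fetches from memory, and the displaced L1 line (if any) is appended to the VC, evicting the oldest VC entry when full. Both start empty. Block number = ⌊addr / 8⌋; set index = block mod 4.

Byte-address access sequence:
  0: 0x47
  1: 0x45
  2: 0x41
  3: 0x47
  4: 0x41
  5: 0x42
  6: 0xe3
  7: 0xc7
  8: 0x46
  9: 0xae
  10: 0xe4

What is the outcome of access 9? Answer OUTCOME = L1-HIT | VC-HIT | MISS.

OUTCOME = MISS

0: 0x47 (blk 8, set 0) → MISS  vc=[]
1: 0x45 (blk 8, set 0) → L1-HIT  vc=[]
2: 0x41 (blk 8, set 0) → L1-HIT  vc=[]
3: 0x47 (blk 8, set 0) → L1-HIT  vc=[]
4: 0x41 (blk 8, set 0) → L1-HIT  vc=[]
5: 0x42 (blk 8, set 0) → L1-HIT  vc=[]
6: 0xe3 (blk 28, set 0) → MISS  vc=[8]
7: 0xc7 (blk 24, set 0) → MISS  vc=[8, 28]
8: 0x46 (blk 8, set 0) → VC-HIT  vc=[24, 28]
9: 0xae (blk 21, set 1) → MISS  vc=[24, 28]
10: 0xe4 (blk 28, set 0) → VC-HIT  vc=[24, 8]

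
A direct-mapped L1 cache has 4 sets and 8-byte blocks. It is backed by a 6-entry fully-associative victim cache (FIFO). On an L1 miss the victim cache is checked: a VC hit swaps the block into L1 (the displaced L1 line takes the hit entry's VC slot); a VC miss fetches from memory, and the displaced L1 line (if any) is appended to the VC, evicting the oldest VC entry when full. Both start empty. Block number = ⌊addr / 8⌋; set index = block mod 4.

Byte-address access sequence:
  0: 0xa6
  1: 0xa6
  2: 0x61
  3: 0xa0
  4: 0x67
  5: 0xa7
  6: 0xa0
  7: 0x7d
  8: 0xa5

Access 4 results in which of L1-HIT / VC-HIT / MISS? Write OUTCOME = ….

OUTCOME = VC-HIT

  [0] addr=0xa6 blk=20 s=0: MISS | VC []
  [1] addr=0xa6 blk=20 s=0: L1-HIT | VC []
  [2] addr=0x61 blk=12 s=0: MISS | VC [20]
  [3] addr=0xa0 blk=20 s=0: VC-HIT | VC [12]
  [4] addr=0x67 blk=12 s=0: VC-HIT | VC [20]
  [5] addr=0xa7 blk=20 s=0: VC-HIT | VC [12]
  [6] addr=0xa0 blk=20 s=0: L1-HIT | VC [12]
  [7] addr=0x7d blk=15 s=3: MISS | VC [12]
  [8] addr=0xa5 blk=20 s=0: L1-HIT | VC [12]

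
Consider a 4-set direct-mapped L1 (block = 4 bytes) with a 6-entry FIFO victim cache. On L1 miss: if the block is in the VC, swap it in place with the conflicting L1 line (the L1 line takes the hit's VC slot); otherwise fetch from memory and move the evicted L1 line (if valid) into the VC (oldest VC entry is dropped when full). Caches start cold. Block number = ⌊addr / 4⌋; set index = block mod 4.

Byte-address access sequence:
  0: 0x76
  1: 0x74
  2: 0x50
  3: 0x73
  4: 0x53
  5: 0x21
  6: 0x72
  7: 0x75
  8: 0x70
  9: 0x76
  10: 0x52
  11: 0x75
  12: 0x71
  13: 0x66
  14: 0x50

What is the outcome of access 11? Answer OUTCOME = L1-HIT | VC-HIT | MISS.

OUTCOME = L1-HIT

  [0] addr=0x76 blk=29 s=1: MISS | VC []
  [1] addr=0x74 blk=29 s=1: L1-HIT | VC []
  [2] addr=0x50 blk=20 s=0: MISS | VC []
  [3] addr=0x73 blk=28 s=0: MISS | VC [20]
  [4] addr=0x53 blk=20 s=0: VC-HIT | VC [28]
  [5] addr=0x21 blk=8 s=0: MISS | VC [28, 20]
  [6] addr=0x72 blk=28 s=0: VC-HIT | VC [8, 20]
  [7] addr=0x75 blk=29 s=1: L1-HIT | VC [8, 20]
  [8] addr=0x70 blk=28 s=0: L1-HIT | VC [8, 20]
  [9] addr=0x76 blk=29 s=1: L1-HIT | VC [8, 20]
  [10] addr=0x52 blk=20 s=0: VC-HIT | VC [8, 28]
  [11] addr=0x75 blk=29 s=1: L1-HIT | VC [8, 28]
  [12] addr=0x71 blk=28 s=0: VC-HIT | VC [8, 20]
  [13] addr=0x66 blk=25 s=1: MISS | VC [8, 20, 29]
  [14] addr=0x50 blk=20 s=0: VC-HIT | VC [8, 28, 29]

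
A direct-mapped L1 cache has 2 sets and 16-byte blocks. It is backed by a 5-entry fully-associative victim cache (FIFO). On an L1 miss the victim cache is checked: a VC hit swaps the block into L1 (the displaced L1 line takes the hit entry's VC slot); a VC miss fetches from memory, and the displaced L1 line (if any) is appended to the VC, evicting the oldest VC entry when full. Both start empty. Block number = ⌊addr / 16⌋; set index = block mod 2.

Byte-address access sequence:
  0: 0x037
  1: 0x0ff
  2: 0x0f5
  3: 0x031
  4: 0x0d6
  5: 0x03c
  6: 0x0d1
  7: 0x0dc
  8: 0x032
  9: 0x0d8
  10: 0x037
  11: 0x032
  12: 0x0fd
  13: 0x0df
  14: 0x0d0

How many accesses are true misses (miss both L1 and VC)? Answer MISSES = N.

MISSES = 3

#0 0x37→b3/s1 MISS; vc=[]
#1 0xff→b15/s1 MISS; vc=[3]
#2 0xf5→b15/s1 L1-HIT; vc=[3]
#3 0x31→b3/s1 VC-HIT; vc=[15]
#4 0xd6→b13/s1 MISS; vc=[15,3]
#5 0x3c→b3/s1 VC-HIT; vc=[15,13]
#6 0xd1→b13/s1 VC-HIT; vc=[15,3]
#7 0xdc→b13/s1 L1-HIT; vc=[15,3]
#8 0x32→b3/s1 VC-HIT; vc=[15,13]
#9 0xd8→b13/s1 VC-HIT; vc=[15,3]
#10 0x37→b3/s1 VC-HIT; vc=[15,13]
#11 0x32→b3/s1 L1-HIT; vc=[15,13]
#12 0xfd→b15/s1 VC-HIT; vc=[3,13]
#13 0xdf→b13/s1 VC-HIT; vc=[3,15]
#14 0xd0→b13/s1 L1-HIT; vc=[3,15]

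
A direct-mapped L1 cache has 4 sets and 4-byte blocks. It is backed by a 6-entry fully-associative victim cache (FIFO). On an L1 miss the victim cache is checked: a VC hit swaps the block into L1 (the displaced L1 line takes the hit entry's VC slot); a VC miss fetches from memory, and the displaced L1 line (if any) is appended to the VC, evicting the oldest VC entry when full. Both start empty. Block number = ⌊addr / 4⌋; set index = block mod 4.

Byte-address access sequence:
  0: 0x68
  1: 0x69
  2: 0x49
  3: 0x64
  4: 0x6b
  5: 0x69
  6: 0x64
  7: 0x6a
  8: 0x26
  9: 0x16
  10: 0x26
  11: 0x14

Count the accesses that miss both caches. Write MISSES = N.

0: 0x68 (blk 26, set 2) → MISS  vc=[]
1: 0x69 (blk 26, set 2) → L1-HIT  vc=[]
2: 0x49 (blk 18, set 2) → MISS  vc=[26]
3: 0x64 (blk 25, set 1) → MISS  vc=[26]
4: 0x6b (blk 26, set 2) → VC-HIT  vc=[18]
5: 0x69 (blk 26, set 2) → L1-HIT  vc=[18]
6: 0x64 (blk 25, set 1) → L1-HIT  vc=[18]
7: 0x6a (blk 26, set 2) → L1-HIT  vc=[18]
8: 0x26 (blk 9, set 1) → MISS  vc=[18, 25]
9: 0x16 (blk 5, set 1) → MISS  vc=[18, 25, 9]
10: 0x26 (blk 9, set 1) → VC-HIT  vc=[18, 25, 5]
11: 0x14 (blk 5, set 1) → VC-HIT  vc=[18, 25, 9]

MISSES = 5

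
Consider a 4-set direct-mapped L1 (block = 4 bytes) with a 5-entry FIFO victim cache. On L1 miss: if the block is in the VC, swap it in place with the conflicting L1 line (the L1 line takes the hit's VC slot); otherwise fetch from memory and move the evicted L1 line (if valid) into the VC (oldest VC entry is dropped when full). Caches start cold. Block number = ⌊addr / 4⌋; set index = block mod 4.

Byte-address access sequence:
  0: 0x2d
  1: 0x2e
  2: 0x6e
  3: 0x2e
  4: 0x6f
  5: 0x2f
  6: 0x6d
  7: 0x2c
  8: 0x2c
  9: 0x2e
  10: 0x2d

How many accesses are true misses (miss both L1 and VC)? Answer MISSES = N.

MISSES = 2

0: 0x2d (blk 11, set 3) → MISS  vc=[]
1: 0x2e (blk 11, set 3) → L1-HIT  vc=[]
2: 0x6e (blk 27, set 3) → MISS  vc=[11]
3: 0x2e (blk 11, set 3) → VC-HIT  vc=[27]
4: 0x6f (blk 27, set 3) → VC-HIT  vc=[11]
5: 0x2f (blk 11, set 3) → VC-HIT  vc=[27]
6: 0x6d (blk 27, set 3) → VC-HIT  vc=[11]
7: 0x2c (blk 11, set 3) → VC-HIT  vc=[27]
8: 0x2c (blk 11, set 3) → L1-HIT  vc=[27]
9: 0x2e (blk 11, set 3) → L1-HIT  vc=[27]
10: 0x2d (blk 11, set 3) → L1-HIT  vc=[27]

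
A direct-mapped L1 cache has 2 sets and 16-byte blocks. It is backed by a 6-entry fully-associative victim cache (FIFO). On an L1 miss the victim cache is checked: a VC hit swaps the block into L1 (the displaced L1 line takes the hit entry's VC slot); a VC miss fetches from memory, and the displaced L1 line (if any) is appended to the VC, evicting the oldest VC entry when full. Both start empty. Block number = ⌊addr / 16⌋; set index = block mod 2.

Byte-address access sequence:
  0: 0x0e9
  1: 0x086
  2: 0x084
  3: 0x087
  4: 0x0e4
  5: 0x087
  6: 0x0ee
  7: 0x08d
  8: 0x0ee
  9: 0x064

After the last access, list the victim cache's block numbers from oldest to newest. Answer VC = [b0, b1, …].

VC = [8, 14]

#0 0xe9→b14/s0 MISS; vc=[]
#1 0x86→b8/s0 MISS; vc=[14]
#2 0x84→b8/s0 L1-HIT; vc=[14]
#3 0x87→b8/s0 L1-HIT; vc=[14]
#4 0xe4→b14/s0 VC-HIT; vc=[8]
#5 0x87→b8/s0 VC-HIT; vc=[14]
#6 0xee→b14/s0 VC-HIT; vc=[8]
#7 0x8d→b8/s0 VC-HIT; vc=[14]
#8 0xee→b14/s0 VC-HIT; vc=[8]
#9 0x64→b6/s0 MISS; vc=[8,14]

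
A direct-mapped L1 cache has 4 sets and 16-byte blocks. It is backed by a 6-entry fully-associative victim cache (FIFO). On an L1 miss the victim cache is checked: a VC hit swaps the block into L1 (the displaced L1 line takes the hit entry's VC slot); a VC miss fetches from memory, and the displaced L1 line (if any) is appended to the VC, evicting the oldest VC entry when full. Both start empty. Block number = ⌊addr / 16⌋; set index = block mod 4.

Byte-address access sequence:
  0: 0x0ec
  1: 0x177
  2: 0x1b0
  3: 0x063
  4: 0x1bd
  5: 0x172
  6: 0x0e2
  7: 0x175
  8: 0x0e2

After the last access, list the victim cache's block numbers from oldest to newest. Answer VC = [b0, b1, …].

0: 0xec (blk 14, set 2) → MISS  vc=[]
1: 0x177 (blk 23, set 3) → MISS  vc=[]
2: 0x1b0 (blk 27, set 3) → MISS  vc=[23]
3: 0x63 (blk 6, set 2) → MISS  vc=[23, 14]
4: 0x1bd (blk 27, set 3) → L1-HIT  vc=[23, 14]
5: 0x172 (blk 23, set 3) → VC-HIT  vc=[27, 14]
6: 0xe2 (blk 14, set 2) → VC-HIT  vc=[27, 6]
7: 0x175 (blk 23, set 3) → L1-HIT  vc=[27, 6]
8: 0xe2 (blk 14, set 2) → L1-HIT  vc=[27, 6]

VC = [27, 6]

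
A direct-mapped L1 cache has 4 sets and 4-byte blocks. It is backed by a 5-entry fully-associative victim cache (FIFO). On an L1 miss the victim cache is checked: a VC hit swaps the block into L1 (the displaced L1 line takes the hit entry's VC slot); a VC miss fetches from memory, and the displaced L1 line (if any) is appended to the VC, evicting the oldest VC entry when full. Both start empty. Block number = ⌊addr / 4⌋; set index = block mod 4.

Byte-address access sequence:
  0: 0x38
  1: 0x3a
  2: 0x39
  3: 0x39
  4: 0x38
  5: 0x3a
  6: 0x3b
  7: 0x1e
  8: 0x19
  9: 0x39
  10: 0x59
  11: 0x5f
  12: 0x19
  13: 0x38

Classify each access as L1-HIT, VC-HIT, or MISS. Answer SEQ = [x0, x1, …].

#0 0x38→b14/s2 MISS; vc=[]
#1 0x3a→b14/s2 L1-HIT; vc=[]
#2 0x39→b14/s2 L1-HIT; vc=[]
#3 0x39→b14/s2 L1-HIT; vc=[]
#4 0x38→b14/s2 L1-HIT; vc=[]
#5 0x3a→b14/s2 L1-HIT; vc=[]
#6 0x3b→b14/s2 L1-HIT; vc=[]
#7 0x1e→b7/s3 MISS; vc=[]
#8 0x19→b6/s2 MISS; vc=[14]
#9 0x39→b14/s2 VC-HIT; vc=[6]
#10 0x59→b22/s2 MISS; vc=[6,14]
#11 0x5f→b23/s3 MISS; vc=[6,14,7]
#12 0x19→b6/s2 VC-HIT; vc=[22,14,7]
#13 0x38→b14/s2 VC-HIT; vc=[22,6,7]

SEQ = [MISS, L1-HIT, L1-HIT, L1-HIT, L1-HIT, L1-HIT, L1-HIT, MISS, MISS, VC-HIT, MISS, MISS, VC-HIT, VC-HIT]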